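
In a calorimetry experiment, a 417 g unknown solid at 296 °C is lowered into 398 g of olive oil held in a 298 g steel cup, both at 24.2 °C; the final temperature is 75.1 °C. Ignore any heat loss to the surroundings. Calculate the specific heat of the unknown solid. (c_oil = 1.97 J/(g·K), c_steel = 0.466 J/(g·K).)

c ≈ 0.51 J/(g·K)

Heat gained plus heat lost sum to zero:
417·c·(75.1 − 296) + 398·1.97·(75.1 − 24.2) + 298·0.466·(75.1 − 24.2) = 0
-92115 c = -46977
c = -46977/-92115 ≈ 0.51 J/(g·K)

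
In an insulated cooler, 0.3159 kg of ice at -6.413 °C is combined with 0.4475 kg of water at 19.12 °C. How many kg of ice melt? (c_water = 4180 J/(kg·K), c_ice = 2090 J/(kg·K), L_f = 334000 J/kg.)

m_melted ≈ 0.0944 kg

Water can give up m c ΔT = 0.4475×4180×19.12 = 35765 J before reaching 0 °C.
Warming the ice to 0 °C takes 0.3159×2090×6.413 = 4234.1 J, leaving 31531 J for melting.
Fully melting the ice requires m_ice L_f = 0.3159×334000 = 105511 J.
31531 J < 105511 J, so only part of the ice melts and the system sits at 0 °C.
Mass melted = 31531/334000 ≈ 0.0944 kg.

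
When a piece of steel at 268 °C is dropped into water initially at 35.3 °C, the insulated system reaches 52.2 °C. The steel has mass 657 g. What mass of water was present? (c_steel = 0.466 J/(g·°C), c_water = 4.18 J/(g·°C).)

m ≈ 935 g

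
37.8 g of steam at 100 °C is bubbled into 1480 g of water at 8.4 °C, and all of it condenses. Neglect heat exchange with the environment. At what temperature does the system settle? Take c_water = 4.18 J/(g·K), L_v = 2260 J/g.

T_f ≈ 24.1 °C

Energy balance with sensible and latent terms:
condense steam: −37.8·2260 = −85428
  condensate cools 100→T: 37.8·4.18·(T − 100) = 158(T − 100)
  water warms: 1480·4.18·(T − 8.4) = 6186.4(T − 8.4)
6344.4 T = 85428 + 15800 + 51966 = 153194
T ≈ 24.15 °C — below 100 °C, confirming all the steam condensed.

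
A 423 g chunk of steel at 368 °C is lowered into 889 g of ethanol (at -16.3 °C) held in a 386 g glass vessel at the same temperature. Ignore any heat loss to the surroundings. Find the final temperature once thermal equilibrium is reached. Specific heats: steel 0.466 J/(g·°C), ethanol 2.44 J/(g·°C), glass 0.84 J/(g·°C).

Taking heat into each body as positive, Σ m c ΔT = 0:
423·0.466·(T − 368) + 889·2.44·(T − (-16.3)) + 386·0.84·(T − (-16.3)) = 0
197.12(T − 368) + 2169.2(T − (-16.3)) + 324.24(T − (-16.3)) = 0
2690.5 T = 31897
T = 31897/2690.5 ≈ 11.86 °C

T_f ≈ 11.9 °C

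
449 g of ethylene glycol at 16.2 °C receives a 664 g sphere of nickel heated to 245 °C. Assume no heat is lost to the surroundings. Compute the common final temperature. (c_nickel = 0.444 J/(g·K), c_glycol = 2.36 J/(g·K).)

T_f is the heat-capacity-weighted average of the initial temperatures:
T_f = (294.82×245 + 1059.6×16.2) / (294.82 + 1059.6)
    = 89396 / 1354.5 ≈ 66.00 °C

T_f ≈ 66.0 °C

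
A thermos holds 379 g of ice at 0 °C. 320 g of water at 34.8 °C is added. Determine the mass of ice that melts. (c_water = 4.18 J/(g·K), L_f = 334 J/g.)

m_melted ≈ 139 g

Heat available from the water dropping to 0 °C: 320×4.18×34.8 = 46548 J.
To melt every bit of ice: 379×334 = 126586 J.
46548 J < 126586 J, so only part of the ice melts and the system sits at 0 °C.
m_melt = 46548 / L_f = 139.4 g.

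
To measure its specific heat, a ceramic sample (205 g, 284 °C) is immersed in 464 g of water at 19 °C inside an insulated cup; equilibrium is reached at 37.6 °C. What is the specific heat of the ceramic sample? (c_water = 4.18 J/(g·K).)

Energy conservation, ΣQ = 0:
205·c·(37.6 − 284) + 464·4.18·(37.6 − 19) = 0
-50512 c = -36075
c = -36075/-50512 ≈ 0.7142 J/(g·K)

c ≈ 0.714 J/(g·K)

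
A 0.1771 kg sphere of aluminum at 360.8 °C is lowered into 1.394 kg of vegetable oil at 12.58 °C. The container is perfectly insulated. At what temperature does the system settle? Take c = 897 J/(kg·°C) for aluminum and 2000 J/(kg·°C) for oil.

T_f ≈ 31.4 °C

With ΣQ=0 the equilibrium temperature is the m·c-weighted mean:
T_f = (158.86×360.8 + 2788×12.58) / (158.86 + 2788)
    = 92389 / 2946.9 ≈ 31.35 °C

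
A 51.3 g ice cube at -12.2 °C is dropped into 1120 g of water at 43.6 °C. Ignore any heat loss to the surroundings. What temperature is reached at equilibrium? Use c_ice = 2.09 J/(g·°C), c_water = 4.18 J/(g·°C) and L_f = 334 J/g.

Conservation of energy gives ΣQ = 0:
warm ice to 0 °C: 51.3·2.09·(0 − (-12.2)) = 1308; melt ice: 51.3·334 = 17134; meltwater 0→T: 51.3·4.18·T = 214.43 T; water: 4681.6(T − 43.6)
4896 T = 204118 − 18442 = 185676
T ≈ 37.92 °C (positive, so assuming full melt was valid).

T_f ≈ 37.9 °C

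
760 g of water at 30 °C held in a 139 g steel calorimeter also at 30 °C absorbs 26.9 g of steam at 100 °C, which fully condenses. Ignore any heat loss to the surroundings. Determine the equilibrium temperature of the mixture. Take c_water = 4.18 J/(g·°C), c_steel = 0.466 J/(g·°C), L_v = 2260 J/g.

T_f ≈ 50.5 °C

Heat gained plus heat lost sum to zero:
steam→water at 100 °C releases m L_v = 26.9×2260 = 60794; condensate cools 100→T: 26.9×4.18×(T − 100) = 112.44(T − 100); original water: 3176.8(T − 30); cup: 64.77(T − 30)
3354 T = 60794 + 11244 + 97247 = 169285
T ≈ 50.47 °C — below 100 °C, confirming all the steam condensed.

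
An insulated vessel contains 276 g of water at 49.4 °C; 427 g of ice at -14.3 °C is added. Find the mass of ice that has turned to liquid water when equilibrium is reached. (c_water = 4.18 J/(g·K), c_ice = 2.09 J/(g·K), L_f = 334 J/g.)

m_melted ≈ 132 g

Heat available from the water dropping to 0 °C: 276·4.18·49.4 = 56992 J.
Of that, 427·2.09·14.3 = 12762 J goes to bring the ice to 0 °C, leaving 44230 J.
Melting all 427 g of ice would need 427·334 = 142618 J.
That's not enough to melt it all — equilibrium is at 0 °C with ice remaining.
m_melt = 44230 / L_f = 132.4 g.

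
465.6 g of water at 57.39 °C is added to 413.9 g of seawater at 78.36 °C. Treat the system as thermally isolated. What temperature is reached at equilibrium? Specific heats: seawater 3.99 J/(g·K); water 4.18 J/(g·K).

T_f ≈ 67.0 °C

With ΣQ=0 the equilibrium temperature is the m·c-weighted mean:
T_f = (1651.5·78.36 + 1946.2·57.39) / (1651.5 + 1946.2)
    = 241101 / 3597.7 ≈ 67.02 °C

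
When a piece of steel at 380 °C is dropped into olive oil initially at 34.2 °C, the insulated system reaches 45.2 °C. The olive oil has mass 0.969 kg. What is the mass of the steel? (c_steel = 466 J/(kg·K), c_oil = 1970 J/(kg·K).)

m ≈ 0.135 kg

Heat lost by the steel = heat gained by the oil:
m·466·(380 − 45.2) = 0.969·1970·(45.2 − 34.2)
156017 m = 20998  ⇒  m ≈ 0.1346 kg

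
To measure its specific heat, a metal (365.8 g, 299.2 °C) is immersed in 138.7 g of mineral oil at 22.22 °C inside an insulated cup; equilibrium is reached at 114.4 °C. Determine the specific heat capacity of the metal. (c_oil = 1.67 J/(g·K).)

c ≈ 0.316 J/(g·K)

Net heat exchanged in the isolated system is zero:
365.8·c·(114.4 − 299.2) + 138.7·1.67·(114.4 − 22.22) = 0
-67600 c = -21352
c = -21352/-67600 ≈ 0.3159 J/(g·K)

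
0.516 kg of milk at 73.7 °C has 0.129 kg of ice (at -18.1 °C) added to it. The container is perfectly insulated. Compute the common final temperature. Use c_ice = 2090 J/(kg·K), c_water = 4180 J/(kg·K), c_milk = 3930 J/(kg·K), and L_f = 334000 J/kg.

T_f ≈ 39.5 °C

Energy conservation, ΣQ = 0:
ice -18.1→0 °C: 0.129·2090·18.1 = 4879.9
  latent heat to melt: 0.129·334000 = 43086
  meltwater 0→T: 0.129·4180·T = 539.22 T
  milk: 2027.9(T − 73.7)
2567.1 T = 149455 − 47966 = 101489
T ≈ 39.53 °C — above 0 °C, consistent with complete melting.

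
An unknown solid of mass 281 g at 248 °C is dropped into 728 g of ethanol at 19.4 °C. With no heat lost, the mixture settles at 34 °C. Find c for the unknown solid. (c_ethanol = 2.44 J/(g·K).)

c ≈ 0.431 J/(g·K)

m_s c (T_s − T_f) = m_ethanol c_ethanol (T_f − T_0):
281·c·(248 − 34) = 728·2.44·(34 − 19.4)
60134 c = 25934  ⇒  c ≈ 0.4313 J/(g·K)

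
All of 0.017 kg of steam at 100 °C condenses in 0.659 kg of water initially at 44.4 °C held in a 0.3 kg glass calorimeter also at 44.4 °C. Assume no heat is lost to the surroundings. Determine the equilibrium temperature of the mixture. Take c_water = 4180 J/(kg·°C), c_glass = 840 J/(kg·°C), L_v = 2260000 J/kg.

Taking heat into each body as positive, Σ m c ΔT = 0:
steam→water at 100 °C releases m L_v = 0.017×2260000 = 38420
  condensate cools 100→T: 0.017×4180×(T − 100) = 71.06(T − 100)
  original water: 2754.6(T − 44.4)
  glass cup: 0.3×840×(T − 44.4) = 252(T − 44.4)
3077.7 T = 38420 + 7106 + 133494 = 179020
T ≈ 58.17 °C (< 100 °C, so full condensation is consistent).

T_f ≈ 58.2 °C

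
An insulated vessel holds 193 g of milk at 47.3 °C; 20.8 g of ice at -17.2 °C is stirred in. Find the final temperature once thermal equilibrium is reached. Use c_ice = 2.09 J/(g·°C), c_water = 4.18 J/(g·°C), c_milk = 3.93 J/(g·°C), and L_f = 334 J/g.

T_f ≈ 33.3 °C

Energy conservation, ΣQ = 0:
warm ice to 0 °C: 20.8·2.09·(0 − (-17.2)) = 747.72; fusion: m_ice L_f = 20.8·334 = 6947.2; warm the meltwater: 86.94 T; milk: 758.49(T − 47.3)
845.43 T = 35877 − 7694.9 = 28182
T ≈ 33.33 °C — above 0 °C, consistent with complete melting.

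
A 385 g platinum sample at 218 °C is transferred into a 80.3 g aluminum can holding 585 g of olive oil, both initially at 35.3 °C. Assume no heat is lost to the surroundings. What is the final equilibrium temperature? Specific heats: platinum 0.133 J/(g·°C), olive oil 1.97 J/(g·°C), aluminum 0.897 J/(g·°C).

T_f ≈ 42.6 °C

Let T be the final temperature. ΣQ_i = 0:
385×0.133×(T − 218) + 585×1.97×(T − 35.3) + 80.3×0.897×(T − 35.3) = 0
51.21(T − 218) + 1152.5(T − 35.3) + 72.03(T − 35.3) = 0
1275.7 T = 54387
T = 54387 / 1275.7 = 42.6 °C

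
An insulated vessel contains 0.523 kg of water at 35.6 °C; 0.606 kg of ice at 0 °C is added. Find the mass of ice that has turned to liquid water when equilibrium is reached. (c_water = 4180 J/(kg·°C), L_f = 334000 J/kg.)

m_melted ≈ 0.233 kg

Water can give up m c ΔT = 0.523·4180·35.6 = 77827 J before reaching 0 °C.
Fully melting the ice requires m_ice L_f = 0.606·334000 = 202404 J.
77827 J < 202404 J, so only part of the ice melts and the system sits at 0 °C.
m_melted·334000 = 77827  ⇒  m_melted ≈ 0.233 kg.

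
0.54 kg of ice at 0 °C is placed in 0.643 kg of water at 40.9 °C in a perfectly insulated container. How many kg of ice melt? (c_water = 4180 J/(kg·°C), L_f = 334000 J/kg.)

m_melted ≈ 0.329 kg

Cooling the water to 0 °C releases 0.643×4180×40.9 = 109929 J.
Melting all 0.54 kg of ice would need 0.54×334000 = 180360 J.
That's not enough to melt it all — equilibrium is at 0 °C with ice remaining.
m_melted×334000 = 109929  ⇒  m_melted ≈ 0.3291 kg.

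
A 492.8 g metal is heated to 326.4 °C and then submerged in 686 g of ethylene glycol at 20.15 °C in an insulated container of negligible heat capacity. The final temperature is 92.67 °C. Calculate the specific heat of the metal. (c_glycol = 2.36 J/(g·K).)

Heat lost by the metal = heat gained by the glycol:
492.8·c·(326.4 − 92.67) = 686·2.36·(92.67 − 20.15)
115182 c = 117407  ⇒  c ≈ 1.019 J/(g·K)

c ≈ 1.02 J/(g·K)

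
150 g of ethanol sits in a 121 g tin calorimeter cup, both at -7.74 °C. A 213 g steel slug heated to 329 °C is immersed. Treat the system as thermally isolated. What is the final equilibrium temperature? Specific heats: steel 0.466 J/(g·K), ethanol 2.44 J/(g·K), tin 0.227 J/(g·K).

T_f ≈ 60.1 °C

Conservation of energy gives ΣQ = 0:
213×0.466×(T − 329) + 150×2.44×(T − (-7.74)) + 121×0.227×(T − (-7.74)) = 0
492.73 T = 29610
T = 29610 / 492.73 = 60.1 °C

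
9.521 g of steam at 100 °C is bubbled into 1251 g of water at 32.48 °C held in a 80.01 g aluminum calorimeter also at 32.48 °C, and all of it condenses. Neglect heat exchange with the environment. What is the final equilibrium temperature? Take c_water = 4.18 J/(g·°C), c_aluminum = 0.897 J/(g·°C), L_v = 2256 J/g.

Sum of m c ΔT and latent-heat terms is zero:
latent heat released on condensation: 9.521·2256 = 21479
  condensed water 100 °C→T: 39.8(T − 100)
  original water: 5229.2(T − 32.48)
  aluminum cup: 80.01·0.897·(T − 32.48) = 71.77(T − 32.48)
5340.7 T = 21479 + 3979.8 + 172175 = 197634
T ≈ 37.00 °C, under the boiling point, so the assumption holds.

T_f ≈ 37.0 °C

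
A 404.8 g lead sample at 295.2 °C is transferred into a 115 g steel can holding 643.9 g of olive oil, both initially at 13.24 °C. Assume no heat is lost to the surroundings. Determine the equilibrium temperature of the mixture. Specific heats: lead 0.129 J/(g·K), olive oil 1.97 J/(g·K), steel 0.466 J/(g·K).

T_f ≈ 24.0 °C

T_f = Σ m_i c_i T_i / Σ m_i c_i:
T_f = (52.22×295.2 + 1268.5×13.24 + 53.59×13.24) / (52.22 + 1268.5 + 53.59)
    = 32919 / 1374.3 ≈ 23.95 °C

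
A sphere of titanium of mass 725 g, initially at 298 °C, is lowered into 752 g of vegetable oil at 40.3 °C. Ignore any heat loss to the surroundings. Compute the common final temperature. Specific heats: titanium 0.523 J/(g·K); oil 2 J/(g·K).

T_f ≈ 92.2 °C

Set heat shed by the hot body equal to heat absorbed by the cold body:
725·0.523·(298 − T) = 752·2·(T − 40.3)
379.18(298 − T) = 1504(T − 40.3)
1883.2 T = 173605  ⇒  T ≈ 92.19 °C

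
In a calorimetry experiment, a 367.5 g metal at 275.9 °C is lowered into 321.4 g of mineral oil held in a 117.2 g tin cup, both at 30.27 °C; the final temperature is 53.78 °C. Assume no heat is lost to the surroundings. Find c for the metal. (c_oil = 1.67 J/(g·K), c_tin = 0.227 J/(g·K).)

c ≈ 0.162 J/(g·K)

Heat gained plus heat lost sum to zero:
367.5·c·(53.78 − 275.9) + 321.4·1.67·(53.78 − 30.27) + 117.2·0.227·(53.78 − 30.27) = 0
-81629 c = -13244
c = -13244/-81629 ≈ 0.1622 J/(g·K)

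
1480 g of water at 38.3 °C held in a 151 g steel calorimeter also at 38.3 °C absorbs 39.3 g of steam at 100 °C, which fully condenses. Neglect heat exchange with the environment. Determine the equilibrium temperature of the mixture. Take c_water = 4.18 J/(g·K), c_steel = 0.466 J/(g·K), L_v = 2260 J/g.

T_f ≈ 53.7 °C

Energy balance with sensible and latent terms:
latent heat released on condensation: 39.3×2260 = 88818
  condensed water 100 °C→T: 164.27(T − 100)
  original water: 6186.4(T − 38.3)
  cup: 70.37(T − 38.3)
6421 T = 88818 + 16427 + 239634 = 344880
T ≈ 53.71 °C, under the boiling point, so the assumption holds.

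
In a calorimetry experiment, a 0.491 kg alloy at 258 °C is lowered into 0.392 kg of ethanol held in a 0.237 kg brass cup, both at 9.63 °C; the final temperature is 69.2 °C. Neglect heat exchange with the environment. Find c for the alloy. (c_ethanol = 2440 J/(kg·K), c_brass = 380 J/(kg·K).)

c ≈ 673 J/(kg·K)

Net heat exchanged in the isolated system is zero:
0.491·c·(69.2 − 258) + 0.392·2440·(69.2 − 9.63) + 0.237·380·(69.2 − 9.63) = 0
-92.7 c = -62342
c = -62342/-92.7 ≈ 672.5 J/(kg·K)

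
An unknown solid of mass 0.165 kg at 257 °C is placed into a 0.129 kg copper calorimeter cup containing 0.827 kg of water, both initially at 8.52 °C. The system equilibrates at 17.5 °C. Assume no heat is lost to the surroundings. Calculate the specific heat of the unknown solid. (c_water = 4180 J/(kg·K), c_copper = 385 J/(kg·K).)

Energy conservation, ΣQ = 0:
0.165·c·(17.5 − 257) + 0.827·4180·(17.5 − 8.52) + 0.129·385·(17.5 − 8.52) = 0
-39.52 c = -31489
c = -31489/-39.52 ≈ 796.8 J/(kg·K)

c ≈ 797 J/(kg·K)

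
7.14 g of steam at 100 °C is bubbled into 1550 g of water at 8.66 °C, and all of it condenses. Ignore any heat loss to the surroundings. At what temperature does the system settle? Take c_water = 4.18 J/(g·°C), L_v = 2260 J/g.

T_f ≈ 11.6 °C

Let T be the final temperature. ΣQ_i = 0:
latent heat released on condensation: 7.14×2260 = 16136; condensate cools 100→T: 7.14×4.18×(T − 100) = 29.85(T − 100); original water: 6479(T − 8.66)
6508.8 T = 16136 + 2984.5 + 56108 = 75229
T ≈ 11.56 °C — below 100 °C, confirming all the steam condensed.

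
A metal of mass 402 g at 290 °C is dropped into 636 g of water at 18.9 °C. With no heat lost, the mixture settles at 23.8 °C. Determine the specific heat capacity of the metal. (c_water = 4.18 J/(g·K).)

Taking heat into each body as positive, Σ m c ΔT = 0:
402×c×(23.8 − 290) + 636×4.18×(23.8 − 18.9) = 0
-107012 c = -13027
c = -13027/-107012 ≈ 0.1217 J/(g·K)

c ≈ 0.122 J/(g·K)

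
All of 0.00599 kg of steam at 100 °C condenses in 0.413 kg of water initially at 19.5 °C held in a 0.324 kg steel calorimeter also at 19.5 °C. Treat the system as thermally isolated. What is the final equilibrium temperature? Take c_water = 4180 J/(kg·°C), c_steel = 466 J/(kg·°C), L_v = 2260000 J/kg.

Energy balance with sensible and latent terms:
condense steam: −0.00599×2260000 = −13537
  condensed water 100 °C→T: 25.04(T − 100)
  water warms: 0.413×4180×(T − 19.5) = 1726.3(T − 19.5)
  cup: 150.98(T − 19.5)
1902.4 T = 13537 + 2503.8 + 36608 = 52649
T ≈ 27.68 °C (< 100 °C, so full condensation is consistent).

T_f ≈ 27.7 °C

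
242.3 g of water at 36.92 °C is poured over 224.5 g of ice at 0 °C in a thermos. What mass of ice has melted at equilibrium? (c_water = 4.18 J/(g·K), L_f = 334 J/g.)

Heat available from the water dropping to 0 °C: 242.3×4.18×36.92 = 37393 J.
Fully melting the ice requires m_ice L_f = 224.5×334 = 74983 J.
That's not enough to melt it all — equilibrium is at 0 °C with ice remaining.
m_melted×334 = 37393  ⇒  m_melted ≈ 112 g.

m_melted ≈ 112 g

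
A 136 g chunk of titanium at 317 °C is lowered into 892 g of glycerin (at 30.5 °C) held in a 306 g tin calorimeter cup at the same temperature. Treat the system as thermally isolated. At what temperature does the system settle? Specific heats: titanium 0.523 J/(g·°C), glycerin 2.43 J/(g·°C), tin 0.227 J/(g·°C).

Conservation of energy gives ΣQ = 0:
136*0.523*(T − 317) + 892*2.43*(T − 30.5) + 306*0.227*(T − 30.5) = 0
71.13(T − 317) + 2167.6(T − 30.5) + 69.46(T − 30.5) = 0
2308.2 T = 90777
T ≈ 39.33 °C

T_f ≈ 39.3 °C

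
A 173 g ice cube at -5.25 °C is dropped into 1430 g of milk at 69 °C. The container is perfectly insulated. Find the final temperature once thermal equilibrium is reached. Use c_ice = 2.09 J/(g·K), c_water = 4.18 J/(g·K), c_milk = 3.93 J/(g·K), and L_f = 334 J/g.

Sum of m c ΔT and latent-heat terms is zero:
warm ice to 0 °C: 173×2.09×(0 − (-5.25)) = 1898.2; melt ice: 173×334 = 57782; meltwater 0→T: 173×4.18×T = 723.14 T; milk cools: 1430×3.93×(T − 69) = 5619.9(T − 69)
6343 T = 387773 − 59680 = 328093
T ≈ 51.72 °C (positive, so assuming full melt was valid).

T_f ≈ 51.7 °C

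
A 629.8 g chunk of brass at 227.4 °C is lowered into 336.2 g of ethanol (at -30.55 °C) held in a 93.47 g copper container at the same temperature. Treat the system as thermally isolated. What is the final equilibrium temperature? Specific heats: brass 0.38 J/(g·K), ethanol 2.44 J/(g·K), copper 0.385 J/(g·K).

T_f ≈ 25.8 °C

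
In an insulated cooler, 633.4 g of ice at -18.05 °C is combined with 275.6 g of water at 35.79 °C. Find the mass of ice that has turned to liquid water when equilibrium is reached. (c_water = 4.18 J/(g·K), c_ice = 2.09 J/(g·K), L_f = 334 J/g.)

m_melted ≈ 51.9 g

Cooling the water to 0 °C releases 275.6×4.18×35.79 = 41230 J.
Warming the ice to 0 °C takes 633.4×2.09×18.05 = 23895 J, leaving 17336 J for melting.
Melting all 633.4 g of ice would need 633.4×334 = 211556 J.
Since 17336 < 211556 J, not all the ice melts; equilibrium is at 0 °C.
m_melt = 17336 / L_f = 51.9 g.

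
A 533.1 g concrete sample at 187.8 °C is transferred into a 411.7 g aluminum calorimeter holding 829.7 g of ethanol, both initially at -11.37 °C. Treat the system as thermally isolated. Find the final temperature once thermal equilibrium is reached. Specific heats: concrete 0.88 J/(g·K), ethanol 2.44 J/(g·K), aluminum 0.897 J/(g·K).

T_f ≈ 21.3 °C

T_f is the heat-capacity-weighted average of the initial temperatures:
T_f = (469.13·187.8 + 2024.5·(-11.37) + 369.29·(-11.37)) / (469.13 + 2024.5 + 369.29)
    = 60885 / 2862.9 ≈ 21.27 °C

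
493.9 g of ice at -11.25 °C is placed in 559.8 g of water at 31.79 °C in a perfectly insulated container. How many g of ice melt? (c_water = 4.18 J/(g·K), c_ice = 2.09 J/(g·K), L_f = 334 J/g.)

Cooling the water to 0 °C releases 559.8·4.18·31.79 = 74387 J.
Warming the ice to 0 °C takes 493.9·2.09·11.25 = 11613 J, leaving 62775 J for melting.
Melting all 493.9 g of ice would need 493.9·334 = 164963 J.
That's not enough to melt it all — equilibrium is at 0 °C with ice remaining.
m_melted·334 = 62775  ⇒  m_melted ≈ 187.9 g.

m_melted ≈ 188 g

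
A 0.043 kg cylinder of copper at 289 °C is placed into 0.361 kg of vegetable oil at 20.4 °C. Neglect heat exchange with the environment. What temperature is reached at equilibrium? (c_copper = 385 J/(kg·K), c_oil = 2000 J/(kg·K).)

Taking heat into each body as positive, Σ m c ΔT = 0:
0.043*385*(T − 289) + 0.361*2000*(T − 20.4) = 0
738.55 T = 19513
T = 19513 / 738.55 = 26.4 °C

T_f ≈ 26.4 °C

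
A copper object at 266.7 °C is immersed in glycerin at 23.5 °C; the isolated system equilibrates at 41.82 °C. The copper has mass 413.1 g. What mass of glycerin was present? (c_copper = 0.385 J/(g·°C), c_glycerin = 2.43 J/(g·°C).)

Heat lost by the copper = heat gained by the glycerin:
413.1×0.385×(266.7 − 41.82) = m×2.43×(41.82 − 23.5)
44.52 m = 35766  ⇒  m ≈ 803.4 g

m ≈ 803 g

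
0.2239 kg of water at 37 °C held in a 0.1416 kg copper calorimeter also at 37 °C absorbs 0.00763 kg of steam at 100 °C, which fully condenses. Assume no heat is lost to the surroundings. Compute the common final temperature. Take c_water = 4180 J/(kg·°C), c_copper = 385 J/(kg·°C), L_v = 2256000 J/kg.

T_f ≈ 55.8 °C

Let T be the final temperature. ΣQ_i = 0:
latent heat released on condensation: 0.00763×2256000 = 17213; condensate cools 100→T: 0.00763×4180×(T − 100) = 31.89(T − 100); original water: 935.9(T − 37); cup: 54.52(T − 37)
1022.3 T = 17213 + 3189.3 + 36645 = 57048
T ≈ 55.80 °C — below 100 °C, confirming all the steam condensed.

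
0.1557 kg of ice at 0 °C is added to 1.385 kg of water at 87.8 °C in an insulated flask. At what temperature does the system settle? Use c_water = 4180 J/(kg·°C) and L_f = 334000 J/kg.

Energy conservation, ΣQ = 0:
fusion: m_ice L_f = 0.1557×334000 = 52004; meltwater 0→T: 0.1557×4180×T = 650.83 T; water: 5789.3(T − 87.8)
6440.1 T = 508301 − 52004 = 456297
T ≈ 70.85 °C (positive, so assuming full melt was valid).

T_f ≈ 70.9 °C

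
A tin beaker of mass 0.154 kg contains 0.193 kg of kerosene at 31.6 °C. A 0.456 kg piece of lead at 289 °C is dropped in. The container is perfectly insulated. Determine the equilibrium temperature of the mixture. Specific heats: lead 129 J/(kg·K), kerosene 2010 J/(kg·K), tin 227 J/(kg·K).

T_f ≈ 63.0 °C

Conservation of energy gives ΣQ = 0:
0.456×129×(T − 289) + 0.193×2010×(T − 31.6) + 0.154×227×(T − 31.6) = 0
58.82(T − 289) + 387.93(T − 31.6) + 34.96(T − 31.6) = 0
481.71 T = 30363
T = 30363 / 481.71 = 63 °C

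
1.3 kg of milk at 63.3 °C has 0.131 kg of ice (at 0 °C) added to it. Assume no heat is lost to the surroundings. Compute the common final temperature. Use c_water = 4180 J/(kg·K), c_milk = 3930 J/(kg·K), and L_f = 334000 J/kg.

T_f ≈ 49.4 °C

Heat gained plus heat lost sum to zero:
latent heat to melt: 0.131·334000 = 43754
  meltwater 0→T: 0.131·4180·T = 547.58 T
  milk: 5109(T − 63.3)
5656.6 T = 323400 − 43754 = 279646
T ≈ 49.44 °C — above 0 °C, consistent with complete melting.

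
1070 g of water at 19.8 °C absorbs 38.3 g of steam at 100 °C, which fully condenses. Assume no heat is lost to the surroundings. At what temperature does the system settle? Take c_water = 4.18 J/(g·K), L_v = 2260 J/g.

Setting the total heat transfer to zero:
condense steam: −38.3·2260 = −86558; condensed water 100 °C→T: 160.09(T − 100); original water: 4472.6(T − 19.8)
4632.7 T = 86558 + 16009 + 88557 = 191125
T ≈ 41.26 °C (< 100 °C, so full condensation is consistent).

T_f ≈ 41.3 °C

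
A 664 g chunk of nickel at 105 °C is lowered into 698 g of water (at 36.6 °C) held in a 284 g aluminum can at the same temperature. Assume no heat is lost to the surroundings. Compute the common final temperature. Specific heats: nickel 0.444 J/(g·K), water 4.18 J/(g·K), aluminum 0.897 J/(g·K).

T_f ≈ 42.4 °C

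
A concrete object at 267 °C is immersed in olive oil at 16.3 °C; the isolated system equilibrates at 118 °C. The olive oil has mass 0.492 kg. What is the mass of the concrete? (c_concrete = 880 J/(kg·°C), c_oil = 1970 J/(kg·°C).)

m ≈ 0.752 kg

Heat lost by the concrete = heat gained by the oil:
m·880·(267 − 118) = 0.492·1970·(118 − 16.3)
131120 m = 98572  ⇒  m ≈ 0.7518 kg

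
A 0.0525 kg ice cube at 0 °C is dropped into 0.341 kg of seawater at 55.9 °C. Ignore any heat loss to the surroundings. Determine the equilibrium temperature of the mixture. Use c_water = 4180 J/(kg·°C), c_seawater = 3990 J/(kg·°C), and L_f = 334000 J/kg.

T_f ≈ 37.0 °C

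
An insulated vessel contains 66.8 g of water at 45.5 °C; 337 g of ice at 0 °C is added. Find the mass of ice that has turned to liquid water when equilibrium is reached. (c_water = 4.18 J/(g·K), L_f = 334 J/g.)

m_melted ≈ 38 g

Cooling the water to 0 °C releases 66.8·4.18·45.5 = 12705 J.
Fully melting the ice requires m_ice L_f = 337·334 = 112558 J.
12705 J < 112558 J, so only part of the ice melts and the system sits at 0 °C.
Mass melted = 12705/334 ≈ 38.04 g.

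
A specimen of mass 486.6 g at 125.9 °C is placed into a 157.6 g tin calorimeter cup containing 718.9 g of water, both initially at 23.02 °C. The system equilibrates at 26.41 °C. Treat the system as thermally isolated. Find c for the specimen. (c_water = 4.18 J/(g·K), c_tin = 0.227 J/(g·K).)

c ≈ 0.213 J/(g·K)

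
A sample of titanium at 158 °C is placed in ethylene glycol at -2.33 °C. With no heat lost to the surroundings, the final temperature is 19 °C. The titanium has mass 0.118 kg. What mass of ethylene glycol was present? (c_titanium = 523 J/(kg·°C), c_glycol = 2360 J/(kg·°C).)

m ≈ 0.17 kg

Heat lost by the titanium = heat gained by the glycol:
0.118·523·(158 − 19) = m·2360·(19 − (-2.33))
50339 m = 8578.2  ⇒  m ≈ 0.1704 kg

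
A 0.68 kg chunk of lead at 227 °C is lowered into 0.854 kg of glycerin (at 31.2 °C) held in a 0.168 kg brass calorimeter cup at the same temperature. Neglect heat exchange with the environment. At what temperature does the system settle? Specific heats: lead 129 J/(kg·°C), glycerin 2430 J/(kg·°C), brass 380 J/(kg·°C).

T_f ≈ 38.9 °C

With ΣQ=0 the equilibrium temperature is the m·c-weighted mean:
T_f = (87.72*227 + 2075.2*31.2 + 63.84*31.2) / (87.72 + 2075.2 + 63.84)
    = 86651 / 2226.8 ≈ 38.91 °C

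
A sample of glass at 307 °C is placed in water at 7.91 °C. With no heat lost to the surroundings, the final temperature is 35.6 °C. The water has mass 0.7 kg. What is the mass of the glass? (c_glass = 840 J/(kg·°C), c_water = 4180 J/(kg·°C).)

m ≈ 0.355 kg

Heat lost by the glass = heat gained by the water:
m·840·(307 − 35.6) = 0.7·4180·(35.6 − 7.91)
227976 m = 81021  ⇒  m ≈ 0.3554 kg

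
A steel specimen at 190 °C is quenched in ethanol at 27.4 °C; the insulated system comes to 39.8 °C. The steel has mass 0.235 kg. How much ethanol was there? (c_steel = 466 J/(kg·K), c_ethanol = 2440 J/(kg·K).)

m ≈ 0.544 kg

Conservation of energy gives ΣQ = 0:
0.235×466×(39.8 − 190) + m×2440×(39.8 − 27.4) = 0
30256 m = 16448
m = 16448/30256 ≈ 0.5436 kg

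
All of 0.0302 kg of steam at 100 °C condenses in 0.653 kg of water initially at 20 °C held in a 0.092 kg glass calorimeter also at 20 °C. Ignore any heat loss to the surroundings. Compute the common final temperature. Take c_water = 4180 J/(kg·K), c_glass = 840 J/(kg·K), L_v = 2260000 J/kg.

Energy balance with sensible and latent terms:
steam→water at 100 °C releases m L_v = 0.0302·2260000 = 68252; condensate cools 100→T: 0.0302·4180·(T − 100) = 126.24(T − 100); water warms: 0.653·4180·(T − 20) = 2729.5(T − 20); cup: 77.28(T − 20)
2933.1 T = 68252 + 12624 + 56136 = 137012
T ≈ 46.71 °C — below 100 °C, confirming all the steam condensed.

T_f ≈ 46.7 °C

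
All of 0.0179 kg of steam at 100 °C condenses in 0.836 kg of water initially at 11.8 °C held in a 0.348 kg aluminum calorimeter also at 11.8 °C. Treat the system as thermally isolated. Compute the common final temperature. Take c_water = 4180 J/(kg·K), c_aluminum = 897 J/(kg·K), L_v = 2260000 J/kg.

T_f ≈ 23.9 °C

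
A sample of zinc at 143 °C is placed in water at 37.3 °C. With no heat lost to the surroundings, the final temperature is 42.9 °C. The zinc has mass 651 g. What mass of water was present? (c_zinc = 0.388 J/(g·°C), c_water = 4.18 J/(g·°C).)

Taking heat into each body as positive, Σ m c ΔT = 0:
651×0.388×(42.9 − 143) + m×4.18×(42.9 − 37.3) = 0
23.41 m = 25284
m = 25284/23.41 ≈ 1080 g

m ≈ 1080 g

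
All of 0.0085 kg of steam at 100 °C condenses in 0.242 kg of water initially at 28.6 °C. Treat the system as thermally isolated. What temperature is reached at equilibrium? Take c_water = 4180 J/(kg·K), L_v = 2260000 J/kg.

T_f ≈ 49.4 °C

Taking heat into each body as positive, Σ m c ΔT = 0:
latent heat released on condensation: 0.0085×2260000 = 19210; condensed water 100 °C→T: 35.53(T − 100); water warms: 0.242×4180×(T − 28.6) = 1011.6(T − 28.6)
1047.1 T = 19210 + 3553 + 28931 = 51694
T ≈ 49.37 °C, under the boiling point, so the assumption holds.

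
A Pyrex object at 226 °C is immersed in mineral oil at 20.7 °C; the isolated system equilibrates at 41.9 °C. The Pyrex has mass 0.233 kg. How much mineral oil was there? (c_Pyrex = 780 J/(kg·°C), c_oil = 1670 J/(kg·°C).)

m ≈ 0.945 kg

Heat lost by the Pyrex = heat gained by the oil:
0.233×780×(226 − 41.9) = m×1670×(41.9 − 20.7)
35404 m = 33458  ⇒  m ≈ 0.945 kg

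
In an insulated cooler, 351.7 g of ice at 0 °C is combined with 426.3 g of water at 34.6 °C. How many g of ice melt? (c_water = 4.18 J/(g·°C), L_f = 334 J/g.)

Heat available from the water dropping to 0 °C: 426.3×4.18×34.6 = 61655 J.
To melt every bit of ice: 351.7×334 = 117468 J.
Since 61655 < 117468 J, not all the ice melts; equilibrium is at 0 °C.
m_melt = 61655 / L_f = 184.6 g.

m_melted ≈ 185 g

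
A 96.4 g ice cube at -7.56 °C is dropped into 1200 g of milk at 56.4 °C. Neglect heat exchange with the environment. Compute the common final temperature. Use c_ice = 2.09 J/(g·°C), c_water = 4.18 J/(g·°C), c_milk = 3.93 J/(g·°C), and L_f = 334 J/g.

T_f ≈ 45.4 °C

Heat gained plus heat lost sum to zero:
warm ice to 0 °C: 96.4×2.09×(0 − (-7.56)) = 1523.2; melt ice: 96.4×334 = 32198; warm the meltwater: 402.95 T; milk: 4716(T − 56.4)
5119 T = 265982 − 33721 = 232262
T ≈ 45.37 °C — above 0 °C, consistent with complete melting.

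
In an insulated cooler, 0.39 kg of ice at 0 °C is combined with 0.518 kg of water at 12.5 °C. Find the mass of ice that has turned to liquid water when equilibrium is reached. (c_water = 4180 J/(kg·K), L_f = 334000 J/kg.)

m_melted ≈ 0.081 kg

Cooling the water to 0 °C releases 0.518×4180×12.5 = 27066 J.
Melting all 0.39 kg of ice would need 0.39×334000 = 130260 J.
That's not enough to melt it all — equilibrium is at 0 °C with ice remaining.
m_melt = 27066 / L_f = 0.08103 kg.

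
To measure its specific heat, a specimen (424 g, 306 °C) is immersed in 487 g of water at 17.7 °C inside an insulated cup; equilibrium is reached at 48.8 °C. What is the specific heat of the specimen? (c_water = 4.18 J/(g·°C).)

Energy conservation, ΣQ = 0:
424·c·(48.8 − 306) + 487·4.18·(48.8 − 17.7) = 0
-109053 c = -63309
c = -63309/-109053 ≈ 0.5805 J/(g·°C)

c ≈ 0.581 J/(g·°C)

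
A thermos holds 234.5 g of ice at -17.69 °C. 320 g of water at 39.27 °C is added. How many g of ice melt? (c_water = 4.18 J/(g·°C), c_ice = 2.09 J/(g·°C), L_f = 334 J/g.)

m_melted ≈ 131 g

Water can give up m c ΔT = 320·4.18·39.27 = 52528 J before reaching 0 °C.
Of that, 234.5·2.09·17.69 = 8670 J goes to bring the ice to 0 °C, leaving 43858 J.
To melt every bit of ice: 234.5·334 = 78323 J.
That's not enough to melt it all — equilibrium is at 0 °C with ice remaining.
Mass melted = 43858/334 ≈ 131.3 g.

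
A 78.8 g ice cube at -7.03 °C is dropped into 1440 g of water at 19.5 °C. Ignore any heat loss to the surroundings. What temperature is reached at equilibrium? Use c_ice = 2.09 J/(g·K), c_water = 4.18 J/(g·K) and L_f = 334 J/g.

T_f ≈ 14.2 °C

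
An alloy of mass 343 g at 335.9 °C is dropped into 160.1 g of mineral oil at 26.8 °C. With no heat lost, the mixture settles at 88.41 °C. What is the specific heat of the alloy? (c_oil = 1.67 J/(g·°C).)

Let T be the final temperature. ΣQ_i = 0:
343·c·(88.41 − 335.9) + 160.1·1.67·(88.41 − 26.8) = 0
-84889 c = -16472
c = -16472/-84889 ≈ 0.194 J/(g·°C)

c ≈ 0.194 J/(g·°C)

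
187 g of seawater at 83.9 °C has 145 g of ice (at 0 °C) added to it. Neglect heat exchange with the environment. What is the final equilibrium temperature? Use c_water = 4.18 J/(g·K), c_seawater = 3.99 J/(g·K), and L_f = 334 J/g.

Let T be the final temperature. ΣQ_i = 0:
melt ice: 145×334 = 48430
  meltwater 0→T: 145×4.18×T = 606.1 T
  seawater: 746.13(T − 83.9)
1352.2 T = 62600 − 48430 = 14170
T ≈ 10.48 °C — above 0 °C, consistent with complete melting.

T_f ≈ 10.5 °C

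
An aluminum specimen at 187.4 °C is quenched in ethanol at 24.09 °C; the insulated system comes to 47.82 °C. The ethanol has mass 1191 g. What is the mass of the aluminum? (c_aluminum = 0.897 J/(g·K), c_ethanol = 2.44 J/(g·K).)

m ≈ 551 g

Heat lost by the aluminum = heat gained by the ethanol:
m×0.897×(187.4 − 47.82) = 1191×2.44×(47.82 − 24.09)
125.2 m = 68960  ⇒  m ≈ 550.8 g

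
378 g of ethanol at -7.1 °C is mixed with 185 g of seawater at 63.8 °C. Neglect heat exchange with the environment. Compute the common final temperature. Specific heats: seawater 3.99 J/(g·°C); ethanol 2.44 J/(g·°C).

Heat gained plus heat lost sum to zero:
185×3.99×(T − 63.8) + 378×2.44×(T − (-7.1)) = 0
738.15(T − 63.8) + 922.32(T − (-7.1)) = 0
(738.15 + 922.32) T = 738.15×63.8 + 922.32×(-7.1)
T = 40545 / 1660.5 = 24.4 °C

T_f ≈ 24.4 °C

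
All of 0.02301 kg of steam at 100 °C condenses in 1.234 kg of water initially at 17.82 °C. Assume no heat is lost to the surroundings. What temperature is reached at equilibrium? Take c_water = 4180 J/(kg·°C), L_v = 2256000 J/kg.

T_f ≈ 29.2 °C

Net heat exchanged in the isolated system is zero:
condense steam: −0.02301×2256000 = −51911; condensed water 100 °C→T: 96.18(T − 100); original water: 5158.1(T − 17.82)
5254.3 T = 51911 + 9618.2 + 91918 = 153446
T ≈ 29.20 °C (< 100 °C, so full condensation is consistent).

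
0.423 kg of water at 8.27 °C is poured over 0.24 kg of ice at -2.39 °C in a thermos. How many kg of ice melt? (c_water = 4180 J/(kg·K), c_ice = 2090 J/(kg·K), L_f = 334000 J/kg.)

Cooling the water to 0 °C releases 0.423·4180·8.27 = 14623 J.
Warming the ice to 0 °C takes 0.24·2090·2.39 = 1198.8 J, leaving 13424 J for melting.
Melting all 0.24 kg of ice would need 0.24·334000 = 80160 J.
Since 13424 < 80160 J, not all the ice melts; equilibrium is at 0 °C.
Mass melted = 13424/334000 ≈ 0.04019 kg.

m_melted ≈ 0.0402 kg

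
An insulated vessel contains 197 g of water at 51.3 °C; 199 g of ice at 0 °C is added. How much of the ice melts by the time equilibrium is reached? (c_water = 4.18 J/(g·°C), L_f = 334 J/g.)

m_melted ≈ 126 g

Heat available from the water dropping to 0 °C: 197·4.18·51.3 = 42243 J.
To melt every bit of ice: 199·334 = 66466 J.
Since 42243 < 66466 J, not all the ice melts; equilibrium is at 0 °C.
m_melted·334 = 42243  ⇒  m_melted ≈ 126.5 g.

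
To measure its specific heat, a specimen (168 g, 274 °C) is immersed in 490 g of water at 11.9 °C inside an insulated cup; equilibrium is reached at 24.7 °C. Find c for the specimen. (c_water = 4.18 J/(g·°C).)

c ≈ 0.626 J/(g·°C)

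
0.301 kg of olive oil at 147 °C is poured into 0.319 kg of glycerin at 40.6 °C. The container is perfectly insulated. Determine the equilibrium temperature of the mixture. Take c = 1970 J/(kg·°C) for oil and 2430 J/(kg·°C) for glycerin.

Let T be the final temperature. ΣQ_i = 0:
0.301·1970·(T − 147) + 0.319·2430·(T − 40.6) = 0
1368.1 T = 118638
T = 118638 / 1368.1 = 86.7 °C

T_f ≈ 86.7 °C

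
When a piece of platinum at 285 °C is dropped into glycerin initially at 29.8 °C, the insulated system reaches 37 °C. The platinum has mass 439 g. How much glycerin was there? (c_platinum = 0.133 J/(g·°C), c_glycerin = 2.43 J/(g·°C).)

Heat lost by the platinum = heat gained by the glycerin:
439·0.133·(285 − 37) = m·2.43·(37 − 29.8)
17.5 m = 14480  ⇒  m ≈ 827.6 g

m ≈ 828 g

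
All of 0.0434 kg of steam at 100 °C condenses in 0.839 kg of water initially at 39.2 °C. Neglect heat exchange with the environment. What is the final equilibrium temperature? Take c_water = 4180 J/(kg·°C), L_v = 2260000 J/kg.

Heat gained plus heat lost sum to zero:
latent heat released on condensation: 0.0434×2260000 = 98084
  condensed water 100 °C→T: 181.41(T − 100)
  original water: 3507(T − 39.2)
3688.4 T = 98084 + 18141 + 137475 = 253700
T ≈ 68.78 °C, under the boiling point, so the assumption holds.

T_f ≈ 68.8 °C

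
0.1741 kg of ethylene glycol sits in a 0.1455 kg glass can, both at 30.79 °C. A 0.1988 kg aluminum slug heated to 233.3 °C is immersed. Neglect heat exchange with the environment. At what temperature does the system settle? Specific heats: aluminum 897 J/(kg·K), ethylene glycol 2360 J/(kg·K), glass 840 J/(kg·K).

T_f ≈ 81.6 °C

Net heat exchanged in the isolated system is zero:
0.1988·897·(T − 233.3) + 0.1741·2360·(T − 30.79) + 0.1455·840·(T − 30.79) = 0
711.42 T = 58017
T = 58017/711.42 ≈ 81.55 °C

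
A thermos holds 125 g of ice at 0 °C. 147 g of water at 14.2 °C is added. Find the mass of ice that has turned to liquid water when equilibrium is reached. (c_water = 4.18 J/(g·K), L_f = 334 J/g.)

m_melted ≈ 26.1 g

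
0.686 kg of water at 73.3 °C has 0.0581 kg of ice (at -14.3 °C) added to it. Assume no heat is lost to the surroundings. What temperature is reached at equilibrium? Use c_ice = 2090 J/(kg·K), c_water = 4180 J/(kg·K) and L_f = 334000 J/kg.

T_f ≈ 60.8 °C

Energy conservation, ΣQ = 0:
ice -14.3→0 °C: 0.0581×2090×14.3 = 1736.4
  latent heat to melt: 0.0581×334000 = 19405
  warm the meltwater: 242.86 T
  water: 2867.5(T − 73.3)
3110.3 T = 210186 − 21142 = 189044
T ≈ 60.78 °C. Since T > 0 °C, the all-ice-melts assumption holds.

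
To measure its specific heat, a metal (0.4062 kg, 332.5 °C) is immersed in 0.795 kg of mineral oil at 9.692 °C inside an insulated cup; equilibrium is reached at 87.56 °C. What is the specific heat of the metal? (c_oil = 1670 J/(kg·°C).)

Heat gained plus heat lost sum to zero:
0.4062·c·(87.56 − 332.5) + 0.795·1670·(87.56 − 9.692) = 0
-99.49 c = -103381
c = -103381/-99.49 ≈ 1039 J/(kg·°C)

c ≈ 1040 J/(kg·°C)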